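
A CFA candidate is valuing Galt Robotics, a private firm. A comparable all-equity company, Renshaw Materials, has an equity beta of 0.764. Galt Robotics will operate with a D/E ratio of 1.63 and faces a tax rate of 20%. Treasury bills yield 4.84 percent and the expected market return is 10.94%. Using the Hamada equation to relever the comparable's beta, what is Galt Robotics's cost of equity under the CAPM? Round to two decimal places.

β_L = β_U × [1 + (1 − t)(D/E)] = 0.764 × [1 + (1 − 0.20) × 1.63]
    = 0.764 × [1 + 0.80 × 1.63] = 0.764 × 2.3040 = 1.7603
MRP = 10.94% − 4.84% = 6.10%
E(R) = R_f + β_L × MRP = 4.84% + 1.7603 × 6.10% = 15.58%

15.58%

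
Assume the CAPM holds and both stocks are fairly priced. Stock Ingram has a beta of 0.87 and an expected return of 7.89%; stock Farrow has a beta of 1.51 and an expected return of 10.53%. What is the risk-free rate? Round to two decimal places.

4.30%

Both satisfy E(R) = R_f + β·MRP, so the slope of the SML is
MRP = (10.53% − 7.89%) / (1.51 − 0.87) = 2.64% / 0.64 = 4.1250%
R_f = E(R_Ingram) − β_Ingram·MRP = 7.89% − 0.87 × 4.1250% = 4.3013%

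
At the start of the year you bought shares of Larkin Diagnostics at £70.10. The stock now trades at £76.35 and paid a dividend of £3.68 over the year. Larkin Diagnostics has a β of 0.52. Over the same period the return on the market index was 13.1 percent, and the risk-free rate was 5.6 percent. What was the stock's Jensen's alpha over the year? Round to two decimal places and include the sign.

Realised HPR = (P1 + D1 − P0) / P0 = (76.35 + 3.68 − 70.10) / 70.10 = 9.93 / 70.10 = 14.1655%
MRP = 13.1% − 5.6% = 7.50%
CAPM required = R_f + β·MRP = 5.6% + 0.52 × 7.5% = 9.5000%
α = realised − required = 14.1655% − 9.5000% = +4.67%

+4.67%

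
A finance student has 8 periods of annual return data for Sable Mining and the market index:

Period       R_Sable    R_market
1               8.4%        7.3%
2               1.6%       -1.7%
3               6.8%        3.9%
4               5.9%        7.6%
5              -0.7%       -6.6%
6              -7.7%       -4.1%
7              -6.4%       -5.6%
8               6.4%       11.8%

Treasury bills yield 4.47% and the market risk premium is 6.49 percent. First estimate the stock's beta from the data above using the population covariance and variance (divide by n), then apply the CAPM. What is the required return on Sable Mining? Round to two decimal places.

Mean R_i = (8.4 + 1.6 + 6.8 + 5.9 − 0.7 − 7.7 − 6.4 + 6.4) / 8 = 1.7875%
Mean R_m = (7.3 − 1.7 + 3.9 + 7.6 − 6.6 − 4.1 − 5.6 + 11.8) / 8 = 1.5750%
Σ(R_i − R̄_i)(R_m − R̄_m) = 254.9875  ⇒  Cov = 254.9875 / 8 = 31.8734
Σ(R_m − R̄_m)² = 340.2750  ⇒  Var(R_m) = 340.2750 / 8 = 42.5344
β = Cov / Var(R_m) = 31.8734 / 42.5344 = 0.7494
E(R) = R_f + β × MRP = 4.47% + 0.7494 × 6.49% = 9.33%

9.33%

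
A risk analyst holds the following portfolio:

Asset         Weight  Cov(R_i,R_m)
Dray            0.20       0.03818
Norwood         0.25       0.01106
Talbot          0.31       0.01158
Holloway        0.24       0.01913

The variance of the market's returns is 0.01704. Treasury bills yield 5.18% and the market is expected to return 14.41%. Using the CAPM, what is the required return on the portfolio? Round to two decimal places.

15.25%

β_Dray = 0.03818 / 0.01704 = 2.2406
β_Norwood = 0.01106 / 0.01704 = 0.6491
β_Talbot = 0.01158 / 0.01704 = 0.6796
β_Holloway = 0.01913 / 0.01704 = 1.1227
β_P = Σ w_i β_i = 0.20×2.2406 + 0.25×0.6491 + 0.31×0.6796 + 0.24×1.1227 = 1.0905
MRP = 14.41% − 5.18% = 9.23%
E(R_P) = R_f + β_P × MRP = 5.18% + 1.0905 × 9.23% = 15.25%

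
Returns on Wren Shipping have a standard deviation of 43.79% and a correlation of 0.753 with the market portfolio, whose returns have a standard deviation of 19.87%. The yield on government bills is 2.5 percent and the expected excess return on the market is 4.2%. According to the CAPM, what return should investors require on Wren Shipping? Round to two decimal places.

β = ρ × σ_i / σ_m = 0.753 × 43.79% / 19.87% = 1.6595
E(R) = 2.5% + 1.6595 × 4.2% = 9.47%

9.47%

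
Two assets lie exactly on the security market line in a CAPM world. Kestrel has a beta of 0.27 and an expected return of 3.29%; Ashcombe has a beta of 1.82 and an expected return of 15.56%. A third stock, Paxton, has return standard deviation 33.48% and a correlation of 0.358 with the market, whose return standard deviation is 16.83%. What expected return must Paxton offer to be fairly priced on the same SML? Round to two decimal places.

6.79%

MRP = (15.56% − 3.29%) / (1.82 − 0.27) = 7.9161%
R_f = 3.29% − 0.27 × 7.9161% = 1.1527%
β_Paxton = ρ·σ_i/σ_m = 0.358 × 33.48 / 16.83 = 0.7122
E(R_Paxton) = R_f + β × MRP = 1.1527% + 0.7122 × 7.9161% = 6.79%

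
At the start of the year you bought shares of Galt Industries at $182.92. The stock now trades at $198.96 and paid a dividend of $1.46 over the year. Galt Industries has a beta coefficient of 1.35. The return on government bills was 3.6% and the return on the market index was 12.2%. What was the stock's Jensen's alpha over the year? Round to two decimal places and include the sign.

Realised HPR = (P1 + D1 − P0) / P0 = (198.96 + 1.46 − 182.92) / 182.92 = 17.50 / 182.92 = 9.5670%
MRP = 12.2% − 3.6% = 8.60%
CAPM required = R_f + β·MRP = 3.6% + 1.35 × 8.6% = 15.2100%
α = realised − required = 9.5670% − 15.2100% = -5.64%

-5.64%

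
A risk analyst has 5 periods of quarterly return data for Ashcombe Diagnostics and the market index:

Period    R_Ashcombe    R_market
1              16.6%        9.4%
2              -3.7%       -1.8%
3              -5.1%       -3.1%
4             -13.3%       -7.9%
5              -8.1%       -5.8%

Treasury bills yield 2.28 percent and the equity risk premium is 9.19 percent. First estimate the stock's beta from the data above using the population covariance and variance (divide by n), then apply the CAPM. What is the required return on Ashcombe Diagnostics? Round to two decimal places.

17.85%

Mean R_i = (16.6 − 3.7 − 5.1 − 13.3 − 8.1) / 5 = -2.7200%
Mean R_m = (9.4 − 1.8 − 3.1 − 7.9 − 5.8) / 5 = -1.8400%
Σ(R_i − R̄_i)(R_m − R̄_m) = 305.5360  ⇒  Cov = 305.5360 / 5 = 61.1072
Σ(R_m − R̄_m)² = 180.3320  ⇒  Var(R_m) = 180.3320 / 5 = 36.0664
β = Cov / Var(R_m) = 61.1072 / 36.0664 = 1.6943
E(R) = R_f + β × MRP = 2.28% + 1.6943 × 9.19% = 17.85%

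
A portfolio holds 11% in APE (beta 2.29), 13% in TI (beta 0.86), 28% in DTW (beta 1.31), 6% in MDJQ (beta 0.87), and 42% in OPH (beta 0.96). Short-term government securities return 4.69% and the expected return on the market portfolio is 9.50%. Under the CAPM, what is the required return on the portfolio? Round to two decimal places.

β_P = Σ w_i β_i = 0.11×2.29 + 0.13×0.86 + 0.28×1.31 + 0.06×0.87 + 0.42×0.96 = 1.1859
MRP = 9.50% − 4.69% = 4.81%
E(R_P) = R_f + β_P × MRP = 4.69% + 1.1859 × 4.81% = 10.39%

10.39%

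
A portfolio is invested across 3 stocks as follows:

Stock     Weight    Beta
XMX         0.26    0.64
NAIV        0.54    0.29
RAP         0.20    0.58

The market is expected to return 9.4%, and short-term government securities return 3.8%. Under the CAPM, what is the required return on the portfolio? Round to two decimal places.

6.26%

β_P = Σ w_i β_i = 0.26×0.64 + 0.54×0.29 + 0.20×0.58 = 0.4390
MRP = 9.4% − 3.8% = 5.60%
E(R_P) = R_f + β_P × MRP = 3.8% + 0.4390 × 5.6% = 6.26%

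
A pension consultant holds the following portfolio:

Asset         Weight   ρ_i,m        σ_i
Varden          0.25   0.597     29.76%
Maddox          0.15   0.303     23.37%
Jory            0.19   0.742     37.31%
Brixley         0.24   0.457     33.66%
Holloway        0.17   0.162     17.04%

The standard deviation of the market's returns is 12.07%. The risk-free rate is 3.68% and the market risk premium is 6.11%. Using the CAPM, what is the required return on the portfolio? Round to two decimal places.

β_Varden = 0.597 × 29.76% / 12.07% = 1.4720
β_Maddox = 0.303 × 23.37% / 12.07% = 0.5867
β_Jory = 0.742 × 37.31% / 12.07% = 2.2936
β_Brixley = 0.457 × 33.66% / 12.07% = 1.2745
β_Holloway = 0.162 × 17.04% / 12.07% = 0.2287
β_P = Σ w_i β_i = 0.25×1.4720 + 0.15×0.5867 + 0.19×2.2936 + 0.24×1.2745 + 0.17×0.2287 = 1.2365
E(R_P) = R_f + β_P × MRP = 3.68% + 1.2365 × 6.11% = 11.24%

11.24%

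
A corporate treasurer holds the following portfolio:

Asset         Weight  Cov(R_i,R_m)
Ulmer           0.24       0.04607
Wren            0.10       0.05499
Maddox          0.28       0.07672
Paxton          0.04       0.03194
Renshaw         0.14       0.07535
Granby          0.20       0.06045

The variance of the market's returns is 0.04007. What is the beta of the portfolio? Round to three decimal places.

β_Ulmer = 0.04607 / 0.04007 = 1.1497
β_Wren = 0.05499 / 0.04007 = 1.3723
β_Maddox = 0.07672 / 0.04007 = 1.9146
β_Paxton = 0.03194 / 0.04007 = 0.7971
β_Renshaw = 0.07535 / 0.04007 = 1.8805
β_Granby = 0.06045 / 0.04007 = 1.5086
β_P = Σ w_i β_i = 0.24×1.1497 + 0.10×1.3723 + 0.28×1.9146 + 0.04×0.7971 + 0.14×1.8805 + 0.20×1.5086 = 1.5461

1.546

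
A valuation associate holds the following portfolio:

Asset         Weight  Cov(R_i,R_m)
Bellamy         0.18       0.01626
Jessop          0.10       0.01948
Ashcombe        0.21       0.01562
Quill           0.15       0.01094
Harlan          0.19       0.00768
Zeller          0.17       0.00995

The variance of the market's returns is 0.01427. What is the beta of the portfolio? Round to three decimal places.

0.907

β_Bellamy = 0.01626 / 0.01427 = 1.1395
β_Jessop = 0.01948 / 0.01427 = 1.3651
β_Ashcombe = 0.01562 / 0.01427 = 1.0946
β_Quill = 0.01094 / 0.01427 = 0.7666
β_Harlan = 0.00768 / 0.01427 = 0.5382
β_Zeller = 0.00995 / 0.01427 = 0.6973
β_P = Σ w_i β_i = 0.18×1.1395 + 0.10×1.3651 + 0.21×1.0946 + 0.15×0.7666 + 0.19×0.5382 + 0.17×0.6973 = 0.9073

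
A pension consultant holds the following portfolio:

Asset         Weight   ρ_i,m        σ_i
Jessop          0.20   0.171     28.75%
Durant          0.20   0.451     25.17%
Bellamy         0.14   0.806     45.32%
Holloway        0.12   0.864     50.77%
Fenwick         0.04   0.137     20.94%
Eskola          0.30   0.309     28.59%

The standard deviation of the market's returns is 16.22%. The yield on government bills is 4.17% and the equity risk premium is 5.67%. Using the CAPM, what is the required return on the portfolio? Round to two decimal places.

β_Jessop = 0.171 × 28.75% / 16.22% = 0.3031
β_Durant = 0.451 × 25.17% / 16.22% = 0.6999
β_Bellamy = 0.806 × 45.32% / 16.22% = 2.2520
β_Holloway = 0.864 × 50.77% / 16.22% = 2.7044
β_Fenwick = 0.137 × 20.94% / 16.22% = 0.1769
β_Eskola = 0.309 × 28.59% / 16.22% = 0.5447
β_P = Σ w_i β_i = 0.20×0.3031 + 0.20×0.6999 + 0.14×2.2520 + 0.12×2.7044 + 0.04×0.1769 + 0.30×0.5447 = 1.0109
E(R_P) = R_f + β_P × MRP = 4.17% + 1.0109 × 5.67% = 9.90%

9.90%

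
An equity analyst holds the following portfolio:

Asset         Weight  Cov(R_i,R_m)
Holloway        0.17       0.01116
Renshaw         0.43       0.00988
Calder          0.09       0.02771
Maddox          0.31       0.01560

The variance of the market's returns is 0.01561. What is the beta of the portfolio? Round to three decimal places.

0.863

β_Holloway = 0.01116 / 0.01561 = 0.7149
β_Renshaw = 0.00988 / 0.01561 = 0.6329
β_Calder = 0.02771 / 0.01561 = 1.7751
β_Maddox = 0.01560 / 0.01561 = 0.9994
β_P = Σ w_i β_i = 0.17×0.7149 + 0.43×0.6329 + 0.09×1.7751 + 0.31×0.9994 = 0.8633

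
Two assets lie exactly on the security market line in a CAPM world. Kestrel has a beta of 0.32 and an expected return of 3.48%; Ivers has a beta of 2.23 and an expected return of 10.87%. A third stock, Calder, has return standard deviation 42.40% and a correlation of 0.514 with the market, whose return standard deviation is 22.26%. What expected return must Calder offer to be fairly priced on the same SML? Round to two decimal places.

MRP = (10.87% − 3.48%) / (2.23 − 0.32) = 3.8691%
R_f = 3.48% − 0.32 × 3.8691% = 2.2419%
β_Calder = ρ·σ_i/σ_m = 0.514 × 42.40 / 22.26 = 0.9790
E(R_Calder) = R_f + β × MRP = 2.2419% + 0.9790 × 3.8691% = 6.03%

6.03%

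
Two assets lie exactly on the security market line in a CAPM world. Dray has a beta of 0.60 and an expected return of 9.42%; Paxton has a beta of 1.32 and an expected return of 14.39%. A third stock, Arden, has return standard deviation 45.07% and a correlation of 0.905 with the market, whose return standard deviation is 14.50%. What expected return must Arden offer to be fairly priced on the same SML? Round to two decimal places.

MRP = (14.39% − 9.42%) / (1.32 − 0.60) = 6.9028%
R_f = 9.42% − 0.60 × 6.9028% = 5.2783%
β_Arden = ρ·σ_i/σ_m = 0.905 × 45.07 / 14.50 = 2.8130
E(R_Arden) = R_f + β × MRP = 5.2783% + 2.8130 × 6.9028% = 24.70%

24.70%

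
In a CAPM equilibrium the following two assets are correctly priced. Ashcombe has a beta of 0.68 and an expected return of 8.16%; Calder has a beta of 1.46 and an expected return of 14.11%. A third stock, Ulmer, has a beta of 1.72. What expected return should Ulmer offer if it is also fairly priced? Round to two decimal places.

MRP (SML slope) = (14.11% − 8.16%) / (1.46 − 0.68) = 5.95% / 0.78 = 7.6282%
R_f (intercept) = 8.16% − 0.68 × 7.6282% = 2.9728%
E(R_Ulmer) = R_f + β × MRP = 2.9728% + 1.72 × 7.6282% = 16.09%

16.09%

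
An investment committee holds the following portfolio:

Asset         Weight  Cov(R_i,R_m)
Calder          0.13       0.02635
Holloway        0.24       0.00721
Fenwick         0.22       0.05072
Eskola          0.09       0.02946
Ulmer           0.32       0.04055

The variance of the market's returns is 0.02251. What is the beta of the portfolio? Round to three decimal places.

β_Calder = 0.02635 / 0.02251 = 1.1706
β_Holloway = 0.00721 / 0.02251 = 0.3203
β_Fenwick = 0.05072 / 0.02251 = 2.2532
β_Eskola = 0.02946 / 0.02251 = 1.3088
β_Ulmer = 0.04055 / 0.02251 = 1.8014
β_P = Σ w_i β_i = 0.13×1.1706 + 0.24×0.3203 + 0.22×2.2532 + 0.09×1.3088 + 0.32×1.8014 = 1.4190

1.419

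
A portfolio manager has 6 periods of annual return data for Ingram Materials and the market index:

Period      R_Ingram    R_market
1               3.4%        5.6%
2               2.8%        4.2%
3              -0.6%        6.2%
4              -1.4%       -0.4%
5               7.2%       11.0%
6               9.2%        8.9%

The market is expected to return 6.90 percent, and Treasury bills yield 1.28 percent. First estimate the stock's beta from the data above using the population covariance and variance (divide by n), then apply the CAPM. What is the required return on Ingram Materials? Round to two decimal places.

Mean R_i = (3.4 + 2.8 − 0.6 − 1.4 + 7.2 + 9.2) / 6 = 3.4333%
Mean R_m = (5.6 + 4.2 + 6.2 − 0.4 + 11.0 + 8.9) / 6 = 5.9167%
Σ(R_i − R̄_i)(R_m − R̄_m) = 66.8367  ⇒  Cov = 66.8367 / 6 = 11.1395
Σ(R_m − R̄_m)² = 77.7683  ⇒  Var(R_m) = 77.7683 / 6 = 12.9614
β = Cov / Var(R_m) = 11.1395 / 12.9614 = 0.8594
MRP = 6.90% − 1.28% = 5.62%
E(R) = R_f + β × MRP = 1.28% + 0.8594 × 5.62% = 6.11%

6.11%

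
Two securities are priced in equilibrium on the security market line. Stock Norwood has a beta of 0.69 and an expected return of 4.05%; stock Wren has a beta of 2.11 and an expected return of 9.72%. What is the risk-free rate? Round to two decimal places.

Both satisfy E(R) = R_f + β·MRP, so the slope of the SML is
MRP = (9.72% − 4.05%) / (2.11 − 0.69) = 5.67% / 1.42 = 3.9930%
R_f = E(R_Norwood) − β_Norwood·MRP = 4.05% − 0.69 × 3.9930% = 1.2948%

1.29%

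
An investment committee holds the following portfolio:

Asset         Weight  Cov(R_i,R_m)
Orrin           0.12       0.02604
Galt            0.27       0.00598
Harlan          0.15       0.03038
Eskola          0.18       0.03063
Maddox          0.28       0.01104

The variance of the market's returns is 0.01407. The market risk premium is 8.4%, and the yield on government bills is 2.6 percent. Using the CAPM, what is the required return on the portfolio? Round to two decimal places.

13.29%

β_Orrin = 0.02604 / 0.01407 = 1.8507
β_Galt = 0.00598 / 0.01407 = 0.4250
β_Harlan = 0.03038 / 0.01407 = 2.1592
β_Eskola = 0.03063 / 0.01407 = 2.1770
β_Maddox = 0.01104 / 0.01407 = 0.7846
β_P = Σ w_i β_i = 0.12×1.8507 + 0.27×0.4250 + 0.15×2.1592 + 0.18×2.1770 + 0.28×0.7846 = 1.2723
E(R_P) = R_f + β_P × MRP = 2.6% + 1.2723 × 8.4% = 13.29%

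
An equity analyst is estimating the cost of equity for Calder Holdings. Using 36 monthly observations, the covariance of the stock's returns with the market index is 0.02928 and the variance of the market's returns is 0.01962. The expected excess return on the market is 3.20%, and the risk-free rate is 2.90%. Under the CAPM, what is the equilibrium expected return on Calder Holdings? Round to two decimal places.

7.68%

β = Cov(R_i, R_m) / Var(R_m) = 0.02928 / 0.01962 = 1.4924
E(R) = R_f + β × MRP = 2.90% + 1.4924 × 3.20% = 7.68%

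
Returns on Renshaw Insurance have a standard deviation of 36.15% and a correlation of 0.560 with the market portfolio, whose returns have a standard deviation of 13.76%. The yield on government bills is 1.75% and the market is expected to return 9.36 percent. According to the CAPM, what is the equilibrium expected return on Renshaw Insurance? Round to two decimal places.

12.95%

β = ρ × σ_i / σ_m = 0.560 × 36.15% / 13.76% = 1.4712
MRP = 9.36% − 1.75% = 7.61%
E(R) = 1.75% + 1.4712 × 7.61% = 12.95%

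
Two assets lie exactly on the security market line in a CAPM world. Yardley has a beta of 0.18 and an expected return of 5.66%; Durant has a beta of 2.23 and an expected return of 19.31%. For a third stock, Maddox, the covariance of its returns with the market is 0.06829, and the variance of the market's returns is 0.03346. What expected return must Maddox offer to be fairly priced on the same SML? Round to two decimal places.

18.05%

MRP = (19.31% − 5.66%) / (2.23 − 0.18) = 6.6585%
R_f = 5.66% − 0.18 × 6.6585% = 4.4615%
β_Maddox = Cov / Var(R_m) = 0.06829 / 0.03346 = 2.0409
E(R_Maddox) = R_f + β × MRP = 4.4615% + 2.0409 × 6.6585% = 18.05%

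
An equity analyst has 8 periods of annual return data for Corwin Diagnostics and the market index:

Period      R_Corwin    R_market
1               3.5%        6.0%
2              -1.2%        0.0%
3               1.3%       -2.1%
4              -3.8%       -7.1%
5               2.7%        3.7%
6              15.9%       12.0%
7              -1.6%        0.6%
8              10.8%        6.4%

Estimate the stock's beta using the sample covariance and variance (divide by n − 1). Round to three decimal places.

1.019

Mean R_i = (3.5 − 1.2 + 1.3 − 3.8 + 2.7 + 15.9 − 1.6 + 10.8) / 8 = 3.4500%
Mean R_m = (6.0 + 0.0 − 2.1 − 7.1 + 3.7 + 12.0 + 0.6 + 6.4) / 8 = 2.4375%
Σ(R_i − R̄_i)(R_m − R̄_m) = 246.9250  ⇒  Cov = 246.9250 / 7 = 35.2750
Σ(R_m − R̄_m)² = 242.2988  ⇒  Var(R_m) = 242.2988 / 7 = 34.6141
β = Cov / Var(R_m) = 35.2750 / 34.6141 = 1.0191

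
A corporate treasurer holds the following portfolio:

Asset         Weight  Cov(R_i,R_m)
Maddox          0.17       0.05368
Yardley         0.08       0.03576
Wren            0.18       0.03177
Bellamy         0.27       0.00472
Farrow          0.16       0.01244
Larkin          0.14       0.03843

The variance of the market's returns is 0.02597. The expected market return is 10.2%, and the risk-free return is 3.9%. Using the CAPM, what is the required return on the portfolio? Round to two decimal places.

10.29%

β_Maddox = 0.05368 / 0.02597 = 2.0670
β_Yardley = 0.03576 / 0.02597 = 1.3770
β_Wren = 0.03177 / 0.02597 = 1.2233
β_Bellamy = 0.00472 / 0.02597 = 0.1817
β_Farrow = 0.01244 / 0.02597 = 0.4790
β_Larkin = 0.03843 / 0.02597 = 1.4798
β_P = Σ w_i β_i = 0.17×2.0670 + 0.08×1.3770 + 0.18×1.2233 + 0.27×0.1817 + 0.16×0.4790 + 0.14×1.4798 = 1.0146
MRP = 10.2% − 3.9% = 6.30%
E(R_P) = R_f + β_P × MRP = 3.9% + 1.0146 × 6.3% = 10.29%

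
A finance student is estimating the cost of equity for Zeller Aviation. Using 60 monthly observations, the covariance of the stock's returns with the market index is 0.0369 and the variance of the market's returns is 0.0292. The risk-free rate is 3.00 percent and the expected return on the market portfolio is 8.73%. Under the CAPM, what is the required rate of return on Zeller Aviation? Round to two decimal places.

β = Cov(R_i, R_m) / Var(R_m) = 0.0369 / 0.0292 = 1.2637
MRP = 8.73% − 3.00% = 5.73%
E(R) = R_f + β × MRP = 3.00% + 1.2637 × 5.73% = 10.24%

10.24%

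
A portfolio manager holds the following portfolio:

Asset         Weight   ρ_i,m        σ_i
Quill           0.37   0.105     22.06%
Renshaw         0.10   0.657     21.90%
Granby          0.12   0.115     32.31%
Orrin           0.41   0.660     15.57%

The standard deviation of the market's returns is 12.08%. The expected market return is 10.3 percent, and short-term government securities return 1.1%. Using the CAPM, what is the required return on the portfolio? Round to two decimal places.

6.40%

β_Quill = 0.105 × 22.06% / 12.08% = 0.1917
β_Renshaw = 0.657 × 21.90% / 12.08% = 1.1911
β_Granby = 0.115 × 32.31% / 12.08% = 0.3076
β_Orrin = 0.660 × 15.57% / 12.08% = 0.8507
β_P = Σ w_i β_i = 0.37×0.1917 + 0.10×1.1911 + 0.12×0.3076 + 0.41×0.8507 = 0.5757
MRP = 10.3% − 1.1% = 9.20%
E(R_P) = R_f + β_P × MRP = 1.1% + 0.5757 × 9.2% = 6.40%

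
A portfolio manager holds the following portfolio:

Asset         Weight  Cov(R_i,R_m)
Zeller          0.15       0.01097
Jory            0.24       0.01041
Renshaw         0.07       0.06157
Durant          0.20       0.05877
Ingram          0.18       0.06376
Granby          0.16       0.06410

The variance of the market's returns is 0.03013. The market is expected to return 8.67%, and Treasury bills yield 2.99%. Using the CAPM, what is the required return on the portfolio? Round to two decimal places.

β_Zeller = 0.01097 / 0.03013 = 0.3641
β_Jory = 0.01041 / 0.03013 = 0.3455
β_Renshaw = 0.06157 / 0.03013 = 2.0435
β_Durant = 0.05877 / 0.03013 = 1.9505
β_Ingram = 0.06376 / 0.03013 = 2.1162
β_Granby = 0.06410 / 0.03013 = 2.1274
β_P = Σ w_i β_i = 0.15×0.3641 + 0.24×0.3455 + 0.07×2.0435 + 0.20×1.9505 + 0.18×2.1162 + 0.16×2.1274 = 1.3920
MRP = 8.67% − 2.99% = 5.68%
E(R_P) = R_f + β_P × MRP = 2.99% + 1.3920 × 5.68% = 10.90%

10.90%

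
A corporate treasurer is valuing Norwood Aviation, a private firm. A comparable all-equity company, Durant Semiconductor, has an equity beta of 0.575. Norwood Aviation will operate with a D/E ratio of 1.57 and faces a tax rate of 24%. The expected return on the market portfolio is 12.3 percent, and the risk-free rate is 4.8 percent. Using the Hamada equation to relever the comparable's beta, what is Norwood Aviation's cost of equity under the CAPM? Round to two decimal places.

β_L = β_U × [1 + (1 − t)(D/E)] = 0.575 × [1 + (1 − 0.24) × 1.57]
    = 0.575 × [1 + 0.76 × 1.57] = 0.575 × 2.1932 = 1.2611
MRP = 12.3% − 4.8% = 7.50%
E(R) = R_f + β_L × MRP = 4.8% + 1.2611 × 7.5% = 14.26%

14.26%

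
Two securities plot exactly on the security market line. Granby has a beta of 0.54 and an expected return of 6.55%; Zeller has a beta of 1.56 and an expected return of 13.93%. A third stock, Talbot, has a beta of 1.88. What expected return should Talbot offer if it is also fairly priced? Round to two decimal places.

MRP (SML slope) = (13.93% − 6.55%) / (1.56 − 0.54) = 7.38% / 1.02 = 7.2353%
R_f (intercept) = 6.55% − 0.54 × 7.2353% = 2.6429%
E(R_Talbot) = R_f + β × MRP = 2.6429% + 1.88 × 7.2353% = 16.25%

16.25%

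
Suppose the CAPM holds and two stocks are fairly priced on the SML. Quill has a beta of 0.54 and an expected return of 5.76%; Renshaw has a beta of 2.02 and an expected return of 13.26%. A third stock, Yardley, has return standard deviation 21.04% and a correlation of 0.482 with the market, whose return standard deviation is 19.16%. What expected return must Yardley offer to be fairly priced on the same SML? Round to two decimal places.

5.71%

MRP = (13.26% − 5.76%) / (2.02 − 0.54) = 5.0676%
R_f = 5.76% − 0.54 × 5.0676% = 3.0235%
β_Yardley = ρ·σ_i/σ_m = 0.482 × 21.04 / 19.16 = 0.5293
E(R_Yardley) = R_f + β × MRP = 3.0235% + 0.5293 × 5.0676% = 5.71%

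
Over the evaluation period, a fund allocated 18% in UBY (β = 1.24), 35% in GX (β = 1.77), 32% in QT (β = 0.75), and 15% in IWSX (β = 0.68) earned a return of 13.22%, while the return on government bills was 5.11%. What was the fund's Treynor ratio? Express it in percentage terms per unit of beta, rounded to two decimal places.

6.85%

β_P = 0.18×1.24 + 0.35×1.77 + 0.32×0.75 + 0.15×0.68 = 1.1847
Treynor = (R_P − R_f) / β_P = (13.22% − 5.11%) / 1.1847 = 8.11% / 1.1847 = 6.85%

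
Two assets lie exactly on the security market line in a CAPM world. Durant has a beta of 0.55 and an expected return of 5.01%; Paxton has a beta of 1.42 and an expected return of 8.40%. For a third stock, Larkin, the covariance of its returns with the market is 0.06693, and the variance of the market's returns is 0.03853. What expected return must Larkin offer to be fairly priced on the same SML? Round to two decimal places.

9.64%

MRP = (8.40% − 5.01%) / (1.42 − 0.55) = 3.8966%
R_f = 5.01% − 0.55 × 3.8966% = 2.8669%
β_Larkin = Cov / Var(R_m) = 0.06693 / 0.03853 = 1.7371
E(R_Larkin) = R_f + β × MRP = 2.8669% + 1.7371 × 3.8966% = 9.64%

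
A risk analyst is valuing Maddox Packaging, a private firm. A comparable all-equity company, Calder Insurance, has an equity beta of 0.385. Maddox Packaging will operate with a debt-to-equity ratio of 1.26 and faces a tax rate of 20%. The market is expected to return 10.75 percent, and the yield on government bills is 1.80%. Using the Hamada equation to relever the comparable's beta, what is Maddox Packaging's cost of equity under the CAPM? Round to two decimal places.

8.72%

β_L = β_U × [1 + (1 − t)(D/E)] = 0.385 × [1 + (1 − 0.20) × 1.26]
    = 0.385 × [1 + 0.80 × 1.26] = 0.385 × 2.0080 = 0.7731
MRP = 10.75% − 1.80% = 8.95%
E(R) = R_f + β_L × MRP = 1.80% + 0.7731 × 8.95% = 8.72%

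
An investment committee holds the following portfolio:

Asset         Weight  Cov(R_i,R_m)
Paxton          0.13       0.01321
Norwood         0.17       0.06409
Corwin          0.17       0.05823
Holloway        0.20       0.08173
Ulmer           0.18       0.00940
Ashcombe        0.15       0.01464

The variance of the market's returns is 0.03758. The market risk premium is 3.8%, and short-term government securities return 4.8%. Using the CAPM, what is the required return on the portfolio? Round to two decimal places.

β_Paxton = 0.01321 / 0.03758 = 0.3515
β_Norwood = 0.06409 / 0.03758 = 1.7054
β_Corwin = 0.05823 / 0.03758 = 1.5495
β_Holloway = 0.08173 / 0.03758 = 2.1748
β_Ulmer = 0.00940 / 0.03758 = 0.2501
β_Ashcombe = 0.01464 / 0.03758 = 0.3896
β_P = Σ w_i β_i = 0.13×0.3515 + 0.17×1.7054 + 0.17×1.5495 + 0.20×2.1748 + 0.18×0.2501 + 0.15×0.3896 = 1.1374
E(R_P) = R_f + β_P × MRP = 4.8% + 1.1374 × 3.8% = 9.12%

9.12%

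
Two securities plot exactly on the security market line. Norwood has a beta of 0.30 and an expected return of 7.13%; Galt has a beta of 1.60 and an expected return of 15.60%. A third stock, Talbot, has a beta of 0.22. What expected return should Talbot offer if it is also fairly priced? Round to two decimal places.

MRP (SML slope) = (15.60% − 7.13%) / (1.60 − 0.30) = 8.47% / 1.30 = 6.5154%
R_f (intercept) = 7.13% − 0.30 × 6.5154% = 5.1754%
E(R_Talbot) = R_f + β × MRP = 5.1754% + 0.22 × 6.5154% = 6.61%

6.61%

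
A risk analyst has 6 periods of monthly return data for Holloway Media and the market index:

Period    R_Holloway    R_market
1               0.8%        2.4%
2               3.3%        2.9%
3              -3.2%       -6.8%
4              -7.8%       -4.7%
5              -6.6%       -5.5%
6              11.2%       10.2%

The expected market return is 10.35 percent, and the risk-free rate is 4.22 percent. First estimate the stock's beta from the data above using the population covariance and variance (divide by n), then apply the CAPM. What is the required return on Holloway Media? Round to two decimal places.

10.45%

Mean R_i = (0.8 + 3.3 − 3.2 − 7.8 − 6.6 + 11.2) / 6 = -0.3833%
Mean R_m = (2.4 + 2.9 − 6.8 − 4.7 − 5.5 + 10.2) / 6 = -0.2500%
Σ(R_i − R̄_i)(R_m − R̄_m) = 219.8750  ⇒  Cov = 219.8750 / 6 = 36.6458
Σ(R_m − R̄_m)² = 216.4150  ⇒  Var(R_m) = 216.4150 / 6 = 36.0692
β = Cov / Var(R_m) = 36.6458 / 36.0692 = 1.0160
MRP = 10.35% − 4.22% = 6.13%
E(R) = R_f + β × MRP = 4.22% + 1.0160 × 6.13% = 10.45%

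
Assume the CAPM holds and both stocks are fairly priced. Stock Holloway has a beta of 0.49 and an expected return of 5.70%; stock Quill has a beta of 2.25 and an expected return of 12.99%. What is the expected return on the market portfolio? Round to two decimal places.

7.81%

Both satisfy E(R) = R_f + β·MRP, so the slope of the SML is
MRP = (12.99% − 5.70%) / (2.25 − 0.49) = 7.29% / 1.76 = 4.1420%
R_f = E(R_Holloway) − β_Holloway·MRP = 5.70% − 0.49 × 4.1420% = 3.6704%
E(R_m) = R_f + MRP = 3.6704% + 4.1420% = 7.81%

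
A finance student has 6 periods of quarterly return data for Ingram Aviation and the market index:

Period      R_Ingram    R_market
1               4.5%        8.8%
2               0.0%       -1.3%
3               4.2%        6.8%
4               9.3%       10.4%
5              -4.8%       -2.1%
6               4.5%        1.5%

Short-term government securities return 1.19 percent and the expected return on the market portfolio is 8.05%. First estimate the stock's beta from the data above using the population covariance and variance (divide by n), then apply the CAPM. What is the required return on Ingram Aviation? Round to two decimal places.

Mean R_i = (4.5 + 0.0 + 4.2 + 9.3 − 4.8 + 4.5) / 6 = 2.9500%
Mean R_m = (8.8 − 1.3 + 6.8 + 10.4 − 2.1 + 1.5) / 6 = 4.0167%
Σ(R_i − R̄_i)(R_m − R̄_m) = 110.6150  ⇒  Cov = 110.6150 / 6 = 18.4358
Σ(R_m − R̄_m)² = 143.3883  ⇒  Var(R_m) = 143.3883 / 6 = 23.8981
β = Cov / Var(R_m) = 18.4358 / 23.8981 = 0.7714
MRP = 8.05% − 1.19% = 6.86%
E(R) = R_f + β × MRP = 1.19% + 0.7714 × 6.86% = 6.48%

6.48%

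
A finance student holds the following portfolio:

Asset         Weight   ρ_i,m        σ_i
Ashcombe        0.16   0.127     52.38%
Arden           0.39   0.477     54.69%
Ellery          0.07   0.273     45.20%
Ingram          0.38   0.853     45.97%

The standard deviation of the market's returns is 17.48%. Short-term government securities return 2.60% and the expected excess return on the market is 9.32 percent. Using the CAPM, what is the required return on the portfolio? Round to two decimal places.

β_Ashcombe = 0.127 × 52.38% / 17.48% = 0.3806
β_Arden = 0.477 × 54.69% / 17.48% = 1.4924
β_Ellery = 0.273 × 45.20% / 17.48% = 0.7059
β_Ingram = 0.853 × 45.97% / 17.48% = 2.2433
β_P = Σ w_i β_i = 0.16×0.3806 + 0.39×1.4924 + 0.07×0.7059 + 0.38×2.2433 = 1.5448
E(R_P) = R_f + β_P × MRP = 2.60% + 1.5448 × 9.32% = 17.00%

17.00%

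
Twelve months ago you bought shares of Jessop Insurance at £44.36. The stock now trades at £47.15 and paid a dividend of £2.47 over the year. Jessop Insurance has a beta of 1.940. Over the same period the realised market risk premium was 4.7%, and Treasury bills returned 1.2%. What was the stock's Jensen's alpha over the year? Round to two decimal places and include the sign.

+1.54%

Realised HPR = (P1 + D1 − P0) / P0 = (47.15 + 2.47 − 44.36) / 44.36 = 5.26 / 44.36 = 11.8575%
CAPM required = R_f + β·MRP = 1.2% + 1.940 × 4.7% = 10.3180%
α = realised − required = 11.8575% − 10.3180% = +1.54%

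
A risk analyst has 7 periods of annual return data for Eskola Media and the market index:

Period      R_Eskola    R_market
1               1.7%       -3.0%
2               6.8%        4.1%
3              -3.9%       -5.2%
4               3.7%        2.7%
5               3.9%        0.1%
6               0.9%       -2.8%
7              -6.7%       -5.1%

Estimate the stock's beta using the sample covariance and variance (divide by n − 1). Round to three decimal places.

Mean R_i = (1.7 + 6.8 − 3.9 + 3.7 + 3.9 + 0.9 − 6.7) / 7 = 0.9143%
Mean R_m = (-3.0 + 4.1 − 5.2 + 2.7 + 0.1 − 2.8 − 5.1) / 7 = -1.3143%
Σ(R_i − R̄_i)(R_m − R̄_m) = 93.5014  ⇒  Cov = 93.5014 / 6 = 15.5836
Σ(R_m − R̄_m)² = 81.9086  ⇒  Var(R_m) = 81.9086 / 6 = 13.6514
β = Cov / Var(R_m) = 15.5836 / 13.6514 = 1.1415

1.142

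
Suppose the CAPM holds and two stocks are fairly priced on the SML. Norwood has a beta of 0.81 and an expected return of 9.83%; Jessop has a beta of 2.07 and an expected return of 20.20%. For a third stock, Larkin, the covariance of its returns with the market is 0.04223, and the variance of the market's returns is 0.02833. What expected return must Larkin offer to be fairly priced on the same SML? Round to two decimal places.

15.43%

MRP = (20.20% − 9.83%) / (2.07 − 0.81) = 8.2302%
R_f = 9.83% − 0.81 × 8.2302% = 3.1635%
β_Larkin = Cov / Var(R_m) = 0.04223 / 0.02833 = 1.4906
E(R_Larkin) = R_f + β × MRP = 3.1635% + 1.4906 × 8.2302% = 15.43%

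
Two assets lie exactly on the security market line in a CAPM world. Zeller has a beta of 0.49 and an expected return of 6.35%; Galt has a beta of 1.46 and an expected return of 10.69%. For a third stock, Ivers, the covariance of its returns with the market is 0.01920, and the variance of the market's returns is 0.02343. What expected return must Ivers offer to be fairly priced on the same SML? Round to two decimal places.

MRP = (10.69% − 6.35%) / (1.46 − 0.49) = 4.4742%
R_f = 6.35% − 0.49 × 4.4742% = 4.1576%
β_Ivers = Cov / Var(R_m) = 0.01920 / 0.02343 = 0.8195
E(R_Ivers) = R_f + β × MRP = 4.1576% + 0.8195 × 4.4742% = 7.82%

7.82%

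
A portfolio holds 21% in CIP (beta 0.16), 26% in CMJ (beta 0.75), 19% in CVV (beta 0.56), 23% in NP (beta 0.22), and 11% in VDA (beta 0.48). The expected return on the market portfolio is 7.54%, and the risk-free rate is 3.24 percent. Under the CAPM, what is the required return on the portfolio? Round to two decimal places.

β_P = Σ w_i β_i = 0.21×0.16 + 0.26×0.75 + 0.19×0.56 + 0.23×0.22 + 0.11×0.48 = 0.4384
MRP = 7.54% − 3.24% = 4.30%
E(R_P) = R_f + β_P × MRP = 3.24% + 0.4384 × 4.30% = 5.13%

5.13%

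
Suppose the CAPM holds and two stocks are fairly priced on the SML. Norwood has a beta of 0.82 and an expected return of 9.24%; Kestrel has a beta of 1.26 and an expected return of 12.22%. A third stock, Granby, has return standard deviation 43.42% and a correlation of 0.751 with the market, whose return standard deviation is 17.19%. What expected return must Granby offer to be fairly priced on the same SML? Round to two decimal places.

16.53%

MRP = (12.22% − 9.24%) / (1.26 − 0.82) = 6.7727%
R_f = 9.24% − 0.82 × 6.7727% = 3.6864%
β_Granby = ρ·σ_i/σ_m = 0.751 × 43.42 / 17.19 = 1.8969
E(R_Granby) = R_f + β × MRP = 3.6864% + 1.8969 × 6.7727% = 16.53%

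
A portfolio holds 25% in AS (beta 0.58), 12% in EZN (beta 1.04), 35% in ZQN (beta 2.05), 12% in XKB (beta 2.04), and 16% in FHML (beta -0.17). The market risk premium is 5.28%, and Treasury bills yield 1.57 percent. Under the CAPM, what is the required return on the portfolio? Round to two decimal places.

β_P = Σ w_i β_i = 0.25×0.58 + 0.12×1.04 + 0.35×2.05 + 0.12×2.04 + 0.16×-0.17 = 1.2049
E(R_P) = R_f + β_P × MRP = 1.57% + 1.2049 × 5.28% = 7.93%

7.93%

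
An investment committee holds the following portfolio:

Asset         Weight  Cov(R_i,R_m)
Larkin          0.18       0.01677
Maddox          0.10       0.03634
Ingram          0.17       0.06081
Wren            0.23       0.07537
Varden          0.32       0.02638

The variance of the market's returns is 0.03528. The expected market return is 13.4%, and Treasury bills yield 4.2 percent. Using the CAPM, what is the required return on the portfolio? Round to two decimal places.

15.35%

β_Larkin = 0.01677 / 0.03528 = 0.4753
β_Maddox = 0.03634 / 0.03528 = 1.0300
β_Ingram = 0.06081 / 0.03528 = 1.7236
β_Wren = 0.07537 / 0.03528 = 2.1363
β_Varden = 0.02638 / 0.03528 = 0.7477
β_P = Σ w_i β_i = 0.18×0.4753 + 0.10×1.0300 + 0.17×1.7236 + 0.23×2.1363 + 0.32×0.7477 = 1.2122
MRP = 13.4% − 4.2% = 9.20%
E(R_P) = R_f + β_P × MRP = 4.2% + 1.2122 × 9.2% = 15.35%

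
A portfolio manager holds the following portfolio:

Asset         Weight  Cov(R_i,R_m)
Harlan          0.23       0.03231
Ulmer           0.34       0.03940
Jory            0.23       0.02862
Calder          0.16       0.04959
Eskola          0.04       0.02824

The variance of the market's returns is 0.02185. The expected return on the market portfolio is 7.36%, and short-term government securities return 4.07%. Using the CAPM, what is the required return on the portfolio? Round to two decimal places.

β_Harlan = 0.03231 / 0.02185 = 1.4787
β_Ulmer = 0.03940 / 0.02185 = 1.8032
β_Jory = 0.02862 / 0.02185 = 1.3098
β_Calder = 0.04959 / 0.02185 = 2.2696
β_Eskola = 0.02824 / 0.02185 = 1.2924
β_P = Σ w_i β_i = 0.23×1.4787 + 0.34×1.8032 + 0.23×1.3098 + 0.16×2.2696 + 0.04×1.2924 = 1.6693
MRP = 7.36% − 4.07% = 3.29%
E(R_P) = R_f + β_P × MRP = 4.07% + 1.6693 × 3.29% = 9.56%

9.56%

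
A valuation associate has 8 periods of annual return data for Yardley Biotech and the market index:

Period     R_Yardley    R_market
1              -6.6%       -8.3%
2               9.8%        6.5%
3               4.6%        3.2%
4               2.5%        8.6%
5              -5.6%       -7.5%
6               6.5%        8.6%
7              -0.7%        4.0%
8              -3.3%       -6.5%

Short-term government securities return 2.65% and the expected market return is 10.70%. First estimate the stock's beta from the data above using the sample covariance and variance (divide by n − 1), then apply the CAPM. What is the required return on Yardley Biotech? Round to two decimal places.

8.31%

Mean R_i = (-6.6 + 9.8 + 4.6 + 2.5 − 5.6 + 6.5 − 0.7 − 3.3) / 8 = 0.9000%
Mean R_m = (-8.3 + 6.5 + 3.2 + 8.6 − 7.5 + 8.6 + 4.0 − 6.5) / 8 = 1.0750%
Σ(R_i − R̄_i)(R_m − R̄_m) = 263.5100  ⇒  Cov = 263.5100 / 7 = 37.6443
Σ(R_m − R̄_m)² = 374.5550  ⇒  Var(R_m) = 374.5550 / 7 = 53.5079
β = Cov / Var(R_m) = 37.6443 / 53.5079 = 0.7035
MRP = 10.70% − 2.65% = 8.05%
E(R) = R_f + β × MRP = 2.65% + 0.7035 × 8.05% = 8.31%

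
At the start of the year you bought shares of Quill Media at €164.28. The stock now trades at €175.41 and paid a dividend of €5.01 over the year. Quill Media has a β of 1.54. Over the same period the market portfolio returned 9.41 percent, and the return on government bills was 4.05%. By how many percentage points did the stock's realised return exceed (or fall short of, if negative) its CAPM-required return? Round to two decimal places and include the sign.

Realised HPR = (P1 + D1 − P0) / P0 = (175.41 + 5.01 − 164.28) / 164.28 = 16.14 / 164.28 = 9.8247%
MRP = 9.41% − 4.05% = 5.36%
CAPM required = R_f + β·MRP = 4.05% + 1.54 × 5.36% = 12.3044%
α = realised − required = 9.8247% − 12.3044% = -2.48%

-2.48%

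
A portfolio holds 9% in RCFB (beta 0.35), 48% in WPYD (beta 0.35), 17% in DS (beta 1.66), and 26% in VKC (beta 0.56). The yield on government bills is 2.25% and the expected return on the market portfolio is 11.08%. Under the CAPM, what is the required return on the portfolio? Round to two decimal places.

7.79%

β_P = Σ w_i β_i = 0.09×0.35 + 0.48×0.35 + 0.17×1.66 + 0.26×0.56 = 0.6273
MRP = 11.08% − 2.25% = 8.83%
E(R_P) = R_f + β_P × MRP = 2.25% + 0.6273 × 8.83% = 7.79%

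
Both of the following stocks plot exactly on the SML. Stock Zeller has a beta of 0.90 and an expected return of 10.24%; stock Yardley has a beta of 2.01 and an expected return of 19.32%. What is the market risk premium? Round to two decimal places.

Both satisfy E(R) = R_f + β·MRP, so the slope of the SML is
MRP = (19.32% − 10.24%) / (2.01 − 0.90) = 9.08% / 1.11 = 8.1802%

8.18%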